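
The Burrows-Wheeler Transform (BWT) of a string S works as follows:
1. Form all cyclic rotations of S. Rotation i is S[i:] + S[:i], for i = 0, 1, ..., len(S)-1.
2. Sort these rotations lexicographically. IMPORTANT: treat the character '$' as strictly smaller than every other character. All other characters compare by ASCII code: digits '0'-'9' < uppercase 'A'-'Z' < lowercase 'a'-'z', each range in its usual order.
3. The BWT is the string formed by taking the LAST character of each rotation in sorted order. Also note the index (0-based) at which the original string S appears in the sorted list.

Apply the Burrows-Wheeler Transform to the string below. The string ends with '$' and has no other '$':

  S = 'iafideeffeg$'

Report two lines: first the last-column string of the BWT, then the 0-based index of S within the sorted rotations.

Answer: giideffeae$f
10

Derivation:
All 12 rotations (rotation i = S[i:]+S[:i]):
  rot[0] = iafideeffeg$
  rot[1] = afideeffeg$i
  rot[2] = fideeffeg$ia
  rot[3] = ideeffeg$iaf
  rot[4] = deeffeg$iafi
  rot[5] = eeffeg$iafid
  rot[6] = effeg$iafide
  rot[7] = ffeg$iafidee
  rot[8] = feg$iafideef
  rot[9] = eg$iafideeff
  rot[10] = g$iafideeffe
  rot[11] = $iafideeffeg
Sorted (with $ < everything):
  sorted[0] = $iafideeffeg  (last char: 'g')
  sorted[1] = afideeffeg$i  (last char: 'i')
  sorted[2] = deeffeg$iafi  (last char: 'i')
  sorted[3] = eeffeg$iafid  (last char: 'd')
  sorted[4] = effeg$iafide  (last char: 'e')
  sorted[5] = eg$iafideeff  (last char: 'f')
  sorted[6] = feg$iafideef  (last char: 'f')
  sorted[7] = ffeg$iafidee  (last char: 'e')
  sorted[8] = fideeffeg$ia  (last char: 'a')
  sorted[9] = g$iafideeffe  (last char: 'e')
  sorted[10] = iafideeffeg$  (last char: '$')
  sorted[11] = ideeffeg$iaf  (last char: 'f')
Last column: giideffeae$f
Original string S is at sorted index 10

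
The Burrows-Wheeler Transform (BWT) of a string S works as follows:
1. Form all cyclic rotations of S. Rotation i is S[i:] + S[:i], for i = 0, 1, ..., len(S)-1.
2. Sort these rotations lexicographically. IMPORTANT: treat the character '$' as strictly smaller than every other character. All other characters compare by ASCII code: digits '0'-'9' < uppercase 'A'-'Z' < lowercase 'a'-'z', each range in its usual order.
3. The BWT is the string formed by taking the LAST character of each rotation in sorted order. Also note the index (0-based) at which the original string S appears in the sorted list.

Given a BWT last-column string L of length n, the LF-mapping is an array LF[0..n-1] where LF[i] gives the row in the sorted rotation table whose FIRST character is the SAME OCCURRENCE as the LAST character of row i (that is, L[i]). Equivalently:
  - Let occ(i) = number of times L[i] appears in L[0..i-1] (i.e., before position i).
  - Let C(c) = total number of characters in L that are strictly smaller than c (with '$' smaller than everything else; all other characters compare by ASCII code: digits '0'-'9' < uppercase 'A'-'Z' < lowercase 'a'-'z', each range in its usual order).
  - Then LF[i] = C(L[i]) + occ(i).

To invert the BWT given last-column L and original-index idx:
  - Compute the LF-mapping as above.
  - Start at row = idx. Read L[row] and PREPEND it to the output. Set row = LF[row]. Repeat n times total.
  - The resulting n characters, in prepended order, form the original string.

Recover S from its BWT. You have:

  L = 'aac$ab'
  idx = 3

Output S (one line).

LF mapping: 1 2 5 0 3 4
Walk LF starting at row 3, prepending L[row]:
  step 1: row=3, L[3]='$', prepend. Next row=LF[3]=0
  step 2: row=0, L[0]='a', prepend. Next row=LF[0]=1
  step 3: row=1, L[1]='a', prepend. Next row=LF[1]=2
  step 4: row=2, L[2]='c', prepend. Next row=LF[2]=5
  step 5: row=5, L[5]='b', prepend. Next row=LF[5]=4
  step 6: row=4, L[4]='a', prepend. Next row=LF[4]=3
Reversed output: abcaa$

Answer: abcaa$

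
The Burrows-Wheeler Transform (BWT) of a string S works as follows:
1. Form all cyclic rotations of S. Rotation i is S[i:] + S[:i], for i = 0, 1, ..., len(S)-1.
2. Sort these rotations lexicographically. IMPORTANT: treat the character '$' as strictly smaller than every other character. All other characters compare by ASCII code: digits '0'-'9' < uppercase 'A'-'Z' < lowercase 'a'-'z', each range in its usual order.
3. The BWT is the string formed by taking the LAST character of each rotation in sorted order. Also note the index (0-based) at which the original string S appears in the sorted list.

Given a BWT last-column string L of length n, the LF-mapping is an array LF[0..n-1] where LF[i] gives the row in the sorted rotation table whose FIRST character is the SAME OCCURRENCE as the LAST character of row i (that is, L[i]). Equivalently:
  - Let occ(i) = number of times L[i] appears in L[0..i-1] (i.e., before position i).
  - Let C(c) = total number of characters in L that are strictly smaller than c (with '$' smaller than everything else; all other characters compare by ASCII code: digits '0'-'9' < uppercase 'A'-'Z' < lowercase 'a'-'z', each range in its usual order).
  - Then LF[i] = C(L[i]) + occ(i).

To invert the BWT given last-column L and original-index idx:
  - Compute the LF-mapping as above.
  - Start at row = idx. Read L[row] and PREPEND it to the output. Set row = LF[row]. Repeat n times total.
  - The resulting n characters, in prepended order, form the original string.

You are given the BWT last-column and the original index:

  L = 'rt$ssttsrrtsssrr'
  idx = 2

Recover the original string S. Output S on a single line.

Answer: rssrtsrsstrtstr$

Derivation:
LF mapping: 1 12 0 6 7 13 14 8 2 3 15 9 10 11 4 5
Walk LF starting at row 2, prepending L[row]:
  step 1: row=2, L[2]='$', prepend. Next row=LF[2]=0
  step 2: row=0, L[0]='r', prepend. Next row=LF[0]=1
  step 3: row=1, L[1]='t', prepend. Next row=LF[1]=12
  step 4: row=12, L[12]='s', prepend. Next row=LF[12]=10
  step 5: row=10, L[10]='t', prepend. Next row=LF[10]=15
  step 6: row=15, L[15]='r', prepend. Next row=LF[15]=5
  step 7: row=5, L[5]='t', prepend. Next row=LF[5]=13
  step 8: row=13, L[13]='s', prepend. Next row=LF[13]=11
  step 9: row=11, L[11]='s', prepend. Next row=LF[11]=9
  step 10: row=9, L[9]='r', prepend. Next row=LF[9]=3
  step 11: row=3, L[3]='s', prepend. Next row=LF[3]=6
  step 12: row=6, L[6]='t', prepend. Next row=LF[6]=14
  step 13: row=14, L[14]='r', prepend. Next row=LF[14]=4
  step 14: row=4, L[4]='s', prepend. Next row=LF[4]=7
  step 15: row=7, L[7]='s', prepend. Next row=LF[7]=8
  step 16: row=8, L[8]='r', prepend. Next row=LF[8]=2
Reversed output: rssrtsrsstrtstr$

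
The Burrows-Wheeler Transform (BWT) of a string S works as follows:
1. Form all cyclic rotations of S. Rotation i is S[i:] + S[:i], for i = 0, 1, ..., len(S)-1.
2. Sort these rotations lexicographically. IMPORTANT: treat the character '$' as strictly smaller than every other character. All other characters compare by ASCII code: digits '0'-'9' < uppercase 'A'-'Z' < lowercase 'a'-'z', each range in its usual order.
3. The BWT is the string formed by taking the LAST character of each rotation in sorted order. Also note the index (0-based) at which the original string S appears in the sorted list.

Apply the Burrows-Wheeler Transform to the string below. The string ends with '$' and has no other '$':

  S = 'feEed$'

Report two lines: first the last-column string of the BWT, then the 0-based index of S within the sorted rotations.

All 6 rotations (rotation i = S[i:]+S[:i]):
  rot[0] = feEed$
  rot[1] = eEed$f
  rot[2] = Eed$fe
  rot[3] = ed$feE
  rot[4] = d$feEe
  rot[5] = $feEed
Sorted (with $ < everything):
  sorted[0] = $feEed  (last char: 'd')
  sorted[1] = Eed$fe  (last char: 'e')
  sorted[2] = d$feEe  (last char: 'e')
  sorted[3] = eEed$f  (last char: 'f')
  sorted[4] = ed$feE  (last char: 'E')
  sorted[5] = feEed$  (last char: '$')
Last column: deefE$
Original string S is at sorted index 5

Answer: deefE$
5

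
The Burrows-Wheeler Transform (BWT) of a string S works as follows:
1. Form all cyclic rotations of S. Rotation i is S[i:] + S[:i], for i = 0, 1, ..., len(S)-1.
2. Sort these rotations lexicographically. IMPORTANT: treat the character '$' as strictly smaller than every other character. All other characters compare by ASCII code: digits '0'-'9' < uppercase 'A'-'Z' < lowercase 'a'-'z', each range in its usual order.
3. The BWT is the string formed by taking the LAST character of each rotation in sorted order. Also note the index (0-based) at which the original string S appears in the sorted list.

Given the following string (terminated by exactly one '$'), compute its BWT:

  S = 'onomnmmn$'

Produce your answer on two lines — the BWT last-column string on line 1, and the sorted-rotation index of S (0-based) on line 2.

Answer: nnmommon$
8

Derivation:
All 9 rotations (rotation i = S[i:]+S[:i]):
  rot[0] = onomnmmn$
  rot[1] = nomnmmn$o
  rot[2] = omnmmn$on
  rot[3] = mnmmn$ono
  rot[4] = nmmn$onom
  rot[5] = mmn$onomn
  rot[6] = mn$onomnm
  rot[7] = n$onomnmm
  rot[8] = $onomnmmn
Sorted (with $ < everything):
  sorted[0] = $onomnmmn  (last char: 'n')
  sorted[1] = mmn$onomn  (last char: 'n')
  sorted[2] = mn$onomnm  (last char: 'm')
  sorted[3] = mnmmn$ono  (last char: 'o')
  sorted[4] = n$onomnmm  (last char: 'm')
  sorted[5] = nmmn$onom  (last char: 'm')
  sorted[6] = nomnmmn$o  (last char: 'o')
  sorted[7] = omnmmn$on  (last char: 'n')
  sorted[8] = onomnmmn$  (last char: '$')
Last column: nnmommon$
Original string S is at sorted index 8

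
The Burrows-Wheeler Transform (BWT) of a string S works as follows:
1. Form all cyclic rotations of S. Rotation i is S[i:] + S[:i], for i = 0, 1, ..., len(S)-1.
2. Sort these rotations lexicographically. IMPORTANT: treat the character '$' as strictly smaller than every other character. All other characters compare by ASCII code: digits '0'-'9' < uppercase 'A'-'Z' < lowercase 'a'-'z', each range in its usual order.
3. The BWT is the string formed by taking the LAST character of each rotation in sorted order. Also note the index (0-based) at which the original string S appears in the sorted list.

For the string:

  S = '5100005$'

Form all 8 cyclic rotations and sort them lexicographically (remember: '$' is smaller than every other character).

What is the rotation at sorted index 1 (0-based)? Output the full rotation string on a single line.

Answer: 00005$51

Derivation:
All 8 rotations (rotation i = S[i:]+S[:i]):
  rot[0] = 5100005$
  rot[1] = 100005$5
  rot[2] = 00005$51
  rot[3] = 0005$510
  rot[4] = 005$5100
  rot[5] = 05$51000
  rot[6] = 5$510000
  rot[7] = $5100005
Sorted (with $ < everything):
  sorted[0] = $5100005
  sorted[1] = 00005$51
  sorted[2] = 0005$510
  sorted[3] = 005$5100
  sorted[4] = 05$51000
  sorted[5] = 100005$5
  sorted[6] = 5$510000
  sorted[7] = 5100005$
sorted[1] = 00005$51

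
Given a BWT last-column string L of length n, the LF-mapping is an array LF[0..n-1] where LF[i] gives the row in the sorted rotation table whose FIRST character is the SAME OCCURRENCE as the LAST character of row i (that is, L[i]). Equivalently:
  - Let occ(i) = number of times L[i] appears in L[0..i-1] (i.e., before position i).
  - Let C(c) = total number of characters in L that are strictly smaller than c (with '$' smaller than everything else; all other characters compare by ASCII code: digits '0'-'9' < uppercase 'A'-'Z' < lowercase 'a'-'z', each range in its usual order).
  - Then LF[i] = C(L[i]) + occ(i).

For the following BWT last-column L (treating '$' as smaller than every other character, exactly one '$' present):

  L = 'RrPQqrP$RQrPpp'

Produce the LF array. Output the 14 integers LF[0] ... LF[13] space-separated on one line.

Answer: 6 11 1 4 10 12 2 0 7 5 13 3 8 9

Derivation:
Char counts: '$':1, 'P':3, 'Q':2, 'R':2, 'p':2, 'q':1, 'r':3
C (first-col start): C('$')=0, C('P')=1, C('Q')=4, C('R')=6, C('p')=8, C('q')=10, C('r')=11
L[0]='R': occ=0, LF[0]=C('R')+0=6+0=6
L[1]='r': occ=0, LF[1]=C('r')+0=11+0=11
L[2]='P': occ=0, LF[2]=C('P')+0=1+0=1
L[3]='Q': occ=0, LF[3]=C('Q')+0=4+0=4
L[4]='q': occ=0, LF[4]=C('q')+0=10+0=10
L[5]='r': occ=1, LF[5]=C('r')+1=11+1=12
L[6]='P': occ=1, LF[6]=C('P')+1=1+1=2
L[7]='$': occ=0, LF[7]=C('$')+0=0+0=0
L[8]='R': occ=1, LF[8]=C('R')+1=6+1=7
L[9]='Q': occ=1, LF[9]=C('Q')+1=4+1=5
L[10]='r': occ=2, LF[10]=C('r')+2=11+2=13
L[11]='P': occ=2, LF[11]=C('P')+2=1+2=3
L[12]='p': occ=0, LF[12]=C('p')+0=8+0=8
L[13]='p': occ=1, LF[13]=C('p')+1=8+1=9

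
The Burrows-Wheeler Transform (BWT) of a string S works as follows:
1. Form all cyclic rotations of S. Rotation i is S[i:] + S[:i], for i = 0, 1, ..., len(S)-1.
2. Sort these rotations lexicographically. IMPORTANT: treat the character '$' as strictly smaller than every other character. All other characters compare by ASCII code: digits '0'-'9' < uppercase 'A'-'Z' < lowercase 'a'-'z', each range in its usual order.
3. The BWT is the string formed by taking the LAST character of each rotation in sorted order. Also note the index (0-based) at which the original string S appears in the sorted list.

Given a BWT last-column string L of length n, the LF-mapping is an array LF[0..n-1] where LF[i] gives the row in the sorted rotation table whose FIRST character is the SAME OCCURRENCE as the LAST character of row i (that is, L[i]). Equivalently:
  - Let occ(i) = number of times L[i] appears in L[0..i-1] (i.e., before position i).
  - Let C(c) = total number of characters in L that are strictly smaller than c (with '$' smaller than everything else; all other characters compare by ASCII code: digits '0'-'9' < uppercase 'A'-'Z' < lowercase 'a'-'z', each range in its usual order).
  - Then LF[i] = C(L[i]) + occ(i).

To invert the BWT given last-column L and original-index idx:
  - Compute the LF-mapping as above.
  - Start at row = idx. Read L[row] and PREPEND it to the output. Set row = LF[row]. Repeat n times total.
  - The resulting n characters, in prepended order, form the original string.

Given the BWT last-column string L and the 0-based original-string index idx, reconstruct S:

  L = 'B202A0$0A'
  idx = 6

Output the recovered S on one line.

LF mapping: 8 4 1 5 6 2 0 3 7
Walk LF starting at row 6, prepending L[row]:
  step 1: row=6, L[6]='$', prepend. Next row=LF[6]=0
  step 2: row=0, L[0]='B', prepend. Next row=LF[0]=8
  step 3: row=8, L[8]='A', prepend. Next row=LF[8]=7
  step 4: row=7, L[7]='0', prepend. Next row=LF[7]=3
  step 5: row=3, L[3]='2', prepend. Next row=LF[3]=5
  step 6: row=5, L[5]='0', prepend. Next row=LF[5]=2
  step 7: row=2, L[2]='0', prepend. Next row=LF[2]=1
  step 8: row=1, L[1]='2', prepend. Next row=LF[1]=4
  step 9: row=4, L[4]='A', prepend. Next row=LF[4]=6
Reversed output: A20020AB$

Answer: A20020AB$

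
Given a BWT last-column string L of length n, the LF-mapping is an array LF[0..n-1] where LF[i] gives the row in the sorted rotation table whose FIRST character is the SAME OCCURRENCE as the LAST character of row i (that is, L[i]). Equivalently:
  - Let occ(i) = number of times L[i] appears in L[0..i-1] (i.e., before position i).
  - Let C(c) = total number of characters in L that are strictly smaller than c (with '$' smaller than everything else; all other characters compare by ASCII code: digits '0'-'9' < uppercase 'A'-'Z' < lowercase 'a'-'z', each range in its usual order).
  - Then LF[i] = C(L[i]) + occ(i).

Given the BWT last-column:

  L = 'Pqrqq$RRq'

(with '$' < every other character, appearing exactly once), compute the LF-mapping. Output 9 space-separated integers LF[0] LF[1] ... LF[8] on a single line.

Answer: 1 4 8 5 6 0 2 3 7

Derivation:
Char counts: '$':1, 'P':1, 'R':2, 'q':4, 'r':1
C (first-col start): C('$')=0, C('P')=1, C('R')=2, C('q')=4, C('r')=8
L[0]='P': occ=0, LF[0]=C('P')+0=1+0=1
L[1]='q': occ=0, LF[1]=C('q')+0=4+0=4
L[2]='r': occ=0, LF[2]=C('r')+0=8+0=8
L[3]='q': occ=1, LF[3]=C('q')+1=4+1=5
L[4]='q': occ=2, LF[4]=C('q')+2=4+2=6
L[5]='$': occ=0, LF[5]=C('$')+0=0+0=0
L[6]='R': occ=0, LF[6]=C('R')+0=2+0=2
L[7]='R': occ=1, LF[7]=C('R')+1=2+1=3
L[8]='q': occ=3, LF[8]=C('q')+3=4+3=7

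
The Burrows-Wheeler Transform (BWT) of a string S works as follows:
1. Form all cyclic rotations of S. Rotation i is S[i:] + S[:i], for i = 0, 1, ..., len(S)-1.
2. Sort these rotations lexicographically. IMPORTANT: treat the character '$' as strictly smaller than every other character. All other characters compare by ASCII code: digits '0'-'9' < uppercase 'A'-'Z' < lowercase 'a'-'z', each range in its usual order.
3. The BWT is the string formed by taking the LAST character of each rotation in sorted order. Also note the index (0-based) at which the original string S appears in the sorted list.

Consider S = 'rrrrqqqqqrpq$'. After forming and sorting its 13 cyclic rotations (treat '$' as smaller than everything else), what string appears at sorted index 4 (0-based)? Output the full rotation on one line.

Answer: qqqqrpq$rrrrq

Derivation:
All 13 rotations (rotation i = S[i:]+S[:i]):
  rot[0] = rrrrqqqqqrpq$
  rot[1] = rrrqqqqqrpq$r
  rot[2] = rrqqqqqrpq$rr
  rot[3] = rqqqqqrpq$rrr
  rot[4] = qqqqqrpq$rrrr
  rot[5] = qqqqrpq$rrrrq
  rot[6] = qqqrpq$rrrrqq
  rot[7] = qqrpq$rrrrqqq
  rot[8] = qrpq$rrrrqqqq
  rot[9] = rpq$rrrrqqqqq
  rot[10] = pq$rrrrqqqqqr
  rot[11] = q$rrrrqqqqqrp
  rot[12] = $rrrrqqqqqrpq
Sorted (with $ < everything):
  sorted[0] = $rrrrqqqqqrpq
  sorted[1] = pq$rrrrqqqqqr
  sorted[2] = q$rrrrqqqqqrp
  sorted[3] = qqqqqrpq$rrrr
  sorted[4] = qqqqrpq$rrrrq
  sorted[5] = qqqrpq$rrrrqq
  sorted[6] = qqrpq$rrrrqqq
  sorted[7] = qrpq$rrrrqqqq
  sorted[8] = rpq$rrrrqqqqq
  sorted[9] = rqqqqqrpq$rrr
  sorted[10] = rrqqqqqrpq$rr
  sorted[11] = rrrqqqqqrpq$r
  sorted[12] = rrrrqqqqqrpq$
sorted[4] = qqqqrpq$rrrrq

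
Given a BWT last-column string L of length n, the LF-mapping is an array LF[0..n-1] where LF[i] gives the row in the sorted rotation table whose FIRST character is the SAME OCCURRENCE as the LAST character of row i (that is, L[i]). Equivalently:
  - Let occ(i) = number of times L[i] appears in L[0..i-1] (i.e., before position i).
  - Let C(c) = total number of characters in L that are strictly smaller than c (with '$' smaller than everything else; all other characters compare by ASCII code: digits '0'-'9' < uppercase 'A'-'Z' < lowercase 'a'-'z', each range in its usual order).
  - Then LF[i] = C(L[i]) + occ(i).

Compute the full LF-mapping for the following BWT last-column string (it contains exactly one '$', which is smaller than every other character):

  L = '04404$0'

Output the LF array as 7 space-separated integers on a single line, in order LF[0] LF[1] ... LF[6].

Char counts: '$':1, '0':3, '4':3
C (first-col start): C('$')=0, C('0')=1, C('4')=4
L[0]='0': occ=0, LF[0]=C('0')+0=1+0=1
L[1]='4': occ=0, LF[1]=C('4')+0=4+0=4
L[2]='4': occ=1, LF[2]=C('4')+1=4+1=5
L[3]='0': occ=1, LF[3]=C('0')+1=1+1=2
L[4]='4': occ=2, LF[4]=C('4')+2=4+2=6
L[5]='$': occ=0, LF[5]=C('$')+0=0+0=0
L[6]='0': occ=2, LF[6]=C('0')+2=1+2=3

Answer: 1 4 5 2 6 0 3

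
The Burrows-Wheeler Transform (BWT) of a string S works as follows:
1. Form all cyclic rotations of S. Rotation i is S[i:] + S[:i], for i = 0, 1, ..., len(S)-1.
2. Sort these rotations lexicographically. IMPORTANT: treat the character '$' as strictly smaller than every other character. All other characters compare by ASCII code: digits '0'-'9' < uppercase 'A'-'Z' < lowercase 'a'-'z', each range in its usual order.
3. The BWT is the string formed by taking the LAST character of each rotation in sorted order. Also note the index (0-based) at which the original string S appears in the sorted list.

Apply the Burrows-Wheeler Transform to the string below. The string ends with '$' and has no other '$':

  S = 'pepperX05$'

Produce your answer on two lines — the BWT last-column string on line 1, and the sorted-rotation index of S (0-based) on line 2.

Answer: 5X0rpp$pee
6

Derivation:
All 10 rotations (rotation i = S[i:]+S[:i]):
  rot[0] = pepperX05$
  rot[1] = epperX05$p
  rot[2] = pperX05$pe
  rot[3] = perX05$pep
  rot[4] = erX05$pepp
  rot[5] = rX05$peppe
  rot[6] = X05$pepper
  rot[7] = 05$pepperX
  rot[8] = 5$pepperX0
  rot[9] = $pepperX05
Sorted (with $ < everything):
  sorted[0] = $pepperX05  (last char: '5')
  sorted[1] = 05$pepperX  (last char: 'X')
  sorted[2] = 5$pepperX0  (last char: '0')
  sorted[3] = X05$pepper  (last char: 'r')
  sorted[4] = epperX05$p  (last char: 'p')
  sorted[5] = erX05$pepp  (last char: 'p')
  sorted[6] = pepperX05$  (last char: '$')
  sorted[7] = perX05$pep  (last char: 'p')
  sorted[8] = pperX05$pe  (last char: 'e')
  sorted[9] = rX05$peppe  (last char: 'e')
Last column: 5X0rpp$pee
Original string S is at sorted index 6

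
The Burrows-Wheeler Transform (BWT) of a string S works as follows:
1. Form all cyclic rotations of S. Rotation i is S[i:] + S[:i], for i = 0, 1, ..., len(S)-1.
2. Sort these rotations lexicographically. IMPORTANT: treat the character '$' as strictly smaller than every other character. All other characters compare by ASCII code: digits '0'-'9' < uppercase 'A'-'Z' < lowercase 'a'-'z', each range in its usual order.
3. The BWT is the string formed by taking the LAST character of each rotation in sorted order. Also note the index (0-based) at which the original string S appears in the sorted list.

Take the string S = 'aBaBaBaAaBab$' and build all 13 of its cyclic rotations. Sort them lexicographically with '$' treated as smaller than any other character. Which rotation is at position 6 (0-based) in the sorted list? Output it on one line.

Answer: aAaBab$aBaBaB

Derivation:
All 13 rotations (rotation i = S[i:]+S[:i]):
  rot[0] = aBaBaBaAaBab$
  rot[1] = BaBaBaAaBab$a
  rot[2] = aBaBaAaBab$aB
  rot[3] = BaBaAaBab$aBa
  rot[4] = aBaAaBab$aBaB
  rot[5] = BaAaBab$aBaBa
  rot[6] = aAaBab$aBaBaB
  rot[7] = AaBab$aBaBaBa
  rot[8] = aBab$aBaBaBaA
  rot[9] = Bab$aBaBaBaAa
  rot[10] = ab$aBaBaBaAaB
  rot[11] = b$aBaBaBaAaBa
  rot[12] = $aBaBaBaAaBab
Sorted (with $ < everything):
  sorted[0] = $aBaBaBaAaBab
  sorted[1] = AaBab$aBaBaBa
  sorted[2] = BaAaBab$aBaBa
  sorted[3] = BaBaAaBab$aBa
  sorted[4] = BaBaBaAaBab$a
  sorted[5] = Bab$aBaBaBaAa
  sorted[6] = aAaBab$aBaBaB
  sorted[7] = aBaAaBab$aBaB
  sorted[8] = aBaBaAaBab$aB
  sorted[9] = aBaBaBaAaBab$
  sorted[10] = aBab$aBaBaBaA
  sorted[11] = ab$aBaBaBaAaB
  sorted[12] = b$aBaBaBaAaBa
sorted[6] = aAaBab$aBaBaB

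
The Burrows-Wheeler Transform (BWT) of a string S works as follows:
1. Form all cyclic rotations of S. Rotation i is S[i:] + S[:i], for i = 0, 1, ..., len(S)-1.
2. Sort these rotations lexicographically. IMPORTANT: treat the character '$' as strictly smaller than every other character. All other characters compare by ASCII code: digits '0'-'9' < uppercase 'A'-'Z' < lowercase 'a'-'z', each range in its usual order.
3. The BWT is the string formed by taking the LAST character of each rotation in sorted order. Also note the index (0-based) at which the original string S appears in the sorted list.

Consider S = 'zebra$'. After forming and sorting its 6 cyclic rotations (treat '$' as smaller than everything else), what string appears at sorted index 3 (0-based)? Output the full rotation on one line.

Answer: ebra$z

Derivation:
All 6 rotations (rotation i = S[i:]+S[:i]):
  rot[0] = zebra$
  rot[1] = ebra$z
  rot[2] = bra$ze
  rot[3] = ra$zeb
  rot[4] = a$zebr
  rot[5] = $zebra
Sorted (with $ < everything):
  sorted[0] = $zebra
  sorted[1] = a$zebr
  sorted[2] = bra$ze
  sorted[3] = ebra$z
  sorted[4] = ra$zeb
  sorted[5] = zebra$
sorted[3] = ebra$z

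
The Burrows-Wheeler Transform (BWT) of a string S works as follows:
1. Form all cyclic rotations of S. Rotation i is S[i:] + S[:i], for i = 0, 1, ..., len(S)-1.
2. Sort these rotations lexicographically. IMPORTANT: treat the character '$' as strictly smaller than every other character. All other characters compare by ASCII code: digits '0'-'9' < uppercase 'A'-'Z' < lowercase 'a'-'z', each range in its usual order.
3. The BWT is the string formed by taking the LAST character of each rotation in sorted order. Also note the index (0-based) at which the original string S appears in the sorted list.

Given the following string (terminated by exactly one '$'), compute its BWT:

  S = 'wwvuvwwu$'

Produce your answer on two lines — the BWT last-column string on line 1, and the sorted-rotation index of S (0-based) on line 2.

All 9 rotations (rotation i = S[i:]+S[:i]):
  rot[0] = wwvuvwwu$
  rot[1] = wvuvwwu$w
  rot[2] = vuvwwu$ww
  rot[3] = uvwwu$wwv
  rot[4] = vwwu$wwvu
  rot[5] = wwu$wwvuv
  rot[6] = wu$wwvuvw
  rot[7] = u$wwvuvww
  rot[8] = $wwvuvwwu
Sorted (with $ < everything):
  sorted[0] = $wwvuvwwu  (last char: 'u')
  sorted[1] = u$wwvuvww  (last char: 'w')
  sorted[2] = uvwwu$wwv  (last char: 'v')
  sorted[3] = vuvwwu$ww  (last char: 'w')
  sorted[4] = vwwu$wwvu  (last char: 'u')
  sorted[5] = wu$wwvuvw  (last char: 'w')
  sorted[6] = wvuvwwu$w  (last char: 'w')
  sorted[7] = wwu$wwvuv  (last char: 'v')
  sorted[8] = wwvuvwwu$  (last char: '$')
Last column: uwvwuwwv$
Original string S is at sorted index 8

Answer: uwvwuwwv$
8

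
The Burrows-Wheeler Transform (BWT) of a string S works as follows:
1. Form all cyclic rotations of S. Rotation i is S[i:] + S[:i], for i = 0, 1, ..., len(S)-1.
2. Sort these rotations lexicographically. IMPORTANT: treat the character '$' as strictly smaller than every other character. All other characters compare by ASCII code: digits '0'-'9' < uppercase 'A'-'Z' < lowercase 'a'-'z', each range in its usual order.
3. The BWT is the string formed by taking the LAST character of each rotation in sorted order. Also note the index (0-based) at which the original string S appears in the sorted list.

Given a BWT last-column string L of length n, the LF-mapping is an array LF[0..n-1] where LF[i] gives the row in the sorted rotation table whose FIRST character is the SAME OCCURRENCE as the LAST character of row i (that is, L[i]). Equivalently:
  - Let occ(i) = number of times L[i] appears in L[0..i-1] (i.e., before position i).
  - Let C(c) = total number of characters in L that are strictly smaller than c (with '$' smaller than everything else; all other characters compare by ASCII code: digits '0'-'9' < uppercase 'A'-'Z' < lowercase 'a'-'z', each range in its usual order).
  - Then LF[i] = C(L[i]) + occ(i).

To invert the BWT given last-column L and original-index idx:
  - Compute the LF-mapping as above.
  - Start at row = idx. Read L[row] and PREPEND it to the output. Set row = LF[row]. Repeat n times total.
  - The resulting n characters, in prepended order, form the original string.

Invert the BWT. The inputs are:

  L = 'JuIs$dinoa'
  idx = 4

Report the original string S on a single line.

LF mapping: 2 9 1 8 0 4 5 6 7 3
Walk LF starting at row 4, prepending L[row]:
  step 1: row=4, L[4]='$', prepend. Next row=LF[4]=0
  step 2: row=0, L[0]='J', prepend. Next row=LF[0]=2
  step 3: row=2, L[2]='I', prepend. Next row=LF[2]=1
  step 4: row=1, L[1]='u', prepend. Next row=LF[1]=9
  step 5: row=9, L[9]='a', prepend. Next row=LF[9]=3
  step 6: row=3, L[3]='s', prepend. Next row=LF[3]=8
  step 7: row=8, L[8]='o', prepend. Next row=LF[8]=7
  step 8: row=7, L[7]='n', prepend. Next row=LF[7]=6
  step 9: row=6, L[6]='i', prepend. Next row=LF[6]=5
  step 10: row=5, L[5]='d', prepend. Next row=LF[5]=4
Reversed output: dinosauIJ$

Answer: dinosauIJ$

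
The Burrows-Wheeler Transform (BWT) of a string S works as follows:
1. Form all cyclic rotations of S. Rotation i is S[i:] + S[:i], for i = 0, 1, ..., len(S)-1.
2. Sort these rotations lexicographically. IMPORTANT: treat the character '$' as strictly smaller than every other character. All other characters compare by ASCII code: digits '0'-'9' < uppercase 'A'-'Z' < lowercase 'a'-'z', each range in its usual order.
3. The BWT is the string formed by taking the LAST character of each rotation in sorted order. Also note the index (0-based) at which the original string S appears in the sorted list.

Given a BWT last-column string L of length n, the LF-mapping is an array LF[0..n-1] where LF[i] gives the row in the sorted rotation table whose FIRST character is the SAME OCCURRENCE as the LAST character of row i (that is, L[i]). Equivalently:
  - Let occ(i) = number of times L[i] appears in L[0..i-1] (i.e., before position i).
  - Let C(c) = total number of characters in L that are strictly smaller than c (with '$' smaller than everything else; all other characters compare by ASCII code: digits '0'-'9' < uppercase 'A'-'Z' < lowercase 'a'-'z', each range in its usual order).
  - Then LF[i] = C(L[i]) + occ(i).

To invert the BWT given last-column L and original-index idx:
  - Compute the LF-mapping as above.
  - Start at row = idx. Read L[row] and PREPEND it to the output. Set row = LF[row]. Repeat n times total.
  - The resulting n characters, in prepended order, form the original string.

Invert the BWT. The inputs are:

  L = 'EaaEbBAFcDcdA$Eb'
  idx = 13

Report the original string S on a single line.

Answer: cFEcaAbdbDaAEBE$

Derivation:
LF mapping: 5 9 10 6 11 3 1 8 13 4 14 15 2 0 7 12
Walk LF starting at row 13, prepending L[row]:
  step 1: row=13, L[13]='$', prepend. Next row=LF[13]=0
  step 2: row=0, L[0]='E', prepend. Next row=LF[0]=5
  step 3: row=5, L[5]='B', prepend. Next row=LF[5]=3
  step 4: row=3, L[3]='E', prepend. Next row=LF[3]=6
  step 5: row=6, L[6]='A', prepend. Next row=LF[6]=1
  step 6: row=1, L[1]='a', prepend. Next row=LF[1]=9
  step 7: row=9, L[9]='D', prepend. Next row=LF[9]=4
  step 8: row=4, L[4]='b', prepend. Next row=LF[4]=11
  step 9: row=11, L[11]='d', prepend. Next row=LF[11]=15
  step 10: row=15, L[15]='b', prepend. Next row=LF[15]=12
  step 11: row=12, L[12]='A', prepend. Next row=LF[12]=2
  step 12: row=2, L[2]='a', prepend. Next row=LF[2]=10
  step 13: row=10, L[10]='c', prepend. Next row=LF[10]=14
  step 14: row=14, L[14]='E', prepend. Next row=LF[14]=7
  step 15: row=7, L[7]='F', prepend. Next row=LF[7]=8
  step 16: row=8, L[8]='c', prepend. Next row=LF[8]=13
Reversed output: cFEcaAbdbDaAEBE$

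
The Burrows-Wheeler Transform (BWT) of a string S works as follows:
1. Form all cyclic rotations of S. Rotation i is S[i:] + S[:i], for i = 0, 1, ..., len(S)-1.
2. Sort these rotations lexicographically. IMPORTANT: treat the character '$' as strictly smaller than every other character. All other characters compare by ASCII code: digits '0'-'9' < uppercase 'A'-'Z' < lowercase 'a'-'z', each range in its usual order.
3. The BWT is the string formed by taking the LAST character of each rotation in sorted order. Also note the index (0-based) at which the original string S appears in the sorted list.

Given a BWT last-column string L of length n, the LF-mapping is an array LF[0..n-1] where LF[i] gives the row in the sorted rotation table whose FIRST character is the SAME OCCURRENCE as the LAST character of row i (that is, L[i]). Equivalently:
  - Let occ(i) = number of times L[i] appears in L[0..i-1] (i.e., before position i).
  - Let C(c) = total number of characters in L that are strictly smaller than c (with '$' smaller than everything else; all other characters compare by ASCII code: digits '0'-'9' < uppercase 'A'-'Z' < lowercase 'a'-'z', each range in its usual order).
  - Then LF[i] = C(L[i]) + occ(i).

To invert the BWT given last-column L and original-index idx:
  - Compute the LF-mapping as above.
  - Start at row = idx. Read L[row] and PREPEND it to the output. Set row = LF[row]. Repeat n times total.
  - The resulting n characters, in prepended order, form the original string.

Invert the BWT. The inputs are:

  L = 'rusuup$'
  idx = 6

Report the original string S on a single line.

LF mapping: 2 4 3 5 6 1 0
Walk LF starting at row 6, prepending L[row]:
  step 1: row=6, L[6]='$', prepend. Next row=LF[6]=0
  step 2: row=0, L[0]='r', prepend. Next row=LF[0]=2
  step 3: row=2, L[2]='s', prepend. Next row=LF[2]=3
  step 4: row=3, L[3]='u', prepend. Next row=LF[3]=5
  step 5: row=5, L[5]='p', prepend. Next row=LF[5]=1
  step 6: row=1, L[1]='u', prepend. Next row=LF[1]=4
  step 7: row=4, L[4]='u', prepend. Next row=LF[4]=6
Reversed output: uupusr$

Answer: uupusr$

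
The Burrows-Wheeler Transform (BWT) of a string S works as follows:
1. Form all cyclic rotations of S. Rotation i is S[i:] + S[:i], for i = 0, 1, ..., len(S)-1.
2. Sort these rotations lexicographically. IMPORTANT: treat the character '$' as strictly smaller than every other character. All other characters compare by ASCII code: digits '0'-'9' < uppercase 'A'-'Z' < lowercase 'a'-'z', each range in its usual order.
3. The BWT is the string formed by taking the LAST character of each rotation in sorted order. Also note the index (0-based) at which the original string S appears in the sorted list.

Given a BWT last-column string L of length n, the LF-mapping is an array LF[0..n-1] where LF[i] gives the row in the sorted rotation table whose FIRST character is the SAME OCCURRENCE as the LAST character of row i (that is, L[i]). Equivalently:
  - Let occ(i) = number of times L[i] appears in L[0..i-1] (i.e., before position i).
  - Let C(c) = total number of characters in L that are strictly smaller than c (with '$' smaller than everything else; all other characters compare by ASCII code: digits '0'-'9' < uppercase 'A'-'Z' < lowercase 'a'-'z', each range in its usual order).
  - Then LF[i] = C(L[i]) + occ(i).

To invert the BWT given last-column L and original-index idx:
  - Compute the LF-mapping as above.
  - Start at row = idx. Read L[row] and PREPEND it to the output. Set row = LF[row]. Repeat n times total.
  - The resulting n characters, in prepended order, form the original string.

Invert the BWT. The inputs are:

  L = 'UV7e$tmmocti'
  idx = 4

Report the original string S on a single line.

Answer: committeV7U$

Derivation:
LF mapping: 2 3 1 5 0 10 7 8 9 4 11 6
Walk LF starting at row 4, prepending L[row]:
  step 1: row=4, L[4]='$', prepend. Next row=LF[4]=0
  step 2: row=0, L[0]='U', prepend. Next row=LF[0]=2
  step 3: row=2, L[2]='7', prepend. Next row=LF[2]=1
  step 4: row=1, L[1]='V', prepend. Next row=LF[1]=3
  step 5: row=3, L[3]='e', prepend. Next row=LF[3]=5
  step 6: row=5, L[5]='t', prepend. Next row=LF[5]=10
  step 7: row=10, L[10]='t', prepend. Next row=LF[10]=11
  step 8: row=11, L[11]='i', prepend. Next row=LF[11]=6
  step 9: row=6, L[6]='m', prepend. Next row=LF[6]=7
  step 10: row=7, L[7]='m', prepend. Next row=LF[7]=8
  step 11: row=8, L[8]='o', prepend. Next row=LF[8]=9
  step 12: row=9, L[9]='c', prepend. Next row=LF[9]=4
Reversed output: committeV7U$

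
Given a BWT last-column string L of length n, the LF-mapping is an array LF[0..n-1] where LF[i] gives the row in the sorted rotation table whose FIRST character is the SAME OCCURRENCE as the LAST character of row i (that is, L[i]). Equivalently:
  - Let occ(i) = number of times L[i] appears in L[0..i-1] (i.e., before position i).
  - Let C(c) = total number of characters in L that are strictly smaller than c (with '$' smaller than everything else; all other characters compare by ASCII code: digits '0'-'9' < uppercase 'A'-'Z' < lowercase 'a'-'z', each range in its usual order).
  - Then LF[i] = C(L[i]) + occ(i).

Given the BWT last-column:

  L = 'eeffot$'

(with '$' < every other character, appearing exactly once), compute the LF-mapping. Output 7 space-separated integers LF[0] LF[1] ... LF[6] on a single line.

Char counts: '$':1, 'e':2, 'f':2, 'o':1, 't':1
C (first-col start): C('$')=0, C('e')=1, C('f')=3, C('o')=5, C('t')=6
L[0]='e': occ=0, LF[0]=C('e')+0=1+0=1
L[1]='e': occ=1, LF[1]=C('e')+1=1+1=2
L[2]='f': occ=0, LF[2]=C('f')+0=3+0=3
L[3]='f': occ=1, LF[3]=C('f')+1=3+1=4
L[4]='o': occ=0, LF[4]=C('o')+0=5+0=5
L[5]='t': occ=0, LF[5]=C('t')+0=6+0=6
L[6]='$': occ=0, LF[6]=C('$')+0=0+0=0

Answer: 1 2 3 4 5 6 0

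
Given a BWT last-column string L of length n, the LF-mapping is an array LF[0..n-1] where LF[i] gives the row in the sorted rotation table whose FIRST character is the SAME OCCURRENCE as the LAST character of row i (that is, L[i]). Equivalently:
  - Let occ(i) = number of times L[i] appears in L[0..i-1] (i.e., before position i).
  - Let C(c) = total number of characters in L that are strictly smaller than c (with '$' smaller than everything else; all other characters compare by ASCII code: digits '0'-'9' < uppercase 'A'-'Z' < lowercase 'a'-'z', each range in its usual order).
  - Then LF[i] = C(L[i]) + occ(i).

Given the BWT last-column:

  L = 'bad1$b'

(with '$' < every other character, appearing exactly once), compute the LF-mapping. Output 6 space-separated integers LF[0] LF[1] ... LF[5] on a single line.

Char counts: '$':1, '1':1, 'a':1, 'b':2, 'd':1
C (first-col start): C('$')=0, C('1')=1, C('a')=2, C('b')=3, C('d')=5
L[0]='b': occ=0, LF[0]=C('b')+0=3+0=3
L[1]='a': occ=0, LF[1]=C('a')+0=2+0=2
L[2]='d': occ=0, LF[2]=C('d')+0=5+0=5
L[3]='1': occ=0, LF[3]=C('1')+0=1+0=1
L[4]='$': occ=0, LF[4]=C('$')+0=0+0=0
L[5]='b': occ=1, LF[5]=C('b')+1=3+1=4

Answer: 3 2 5 1 0 4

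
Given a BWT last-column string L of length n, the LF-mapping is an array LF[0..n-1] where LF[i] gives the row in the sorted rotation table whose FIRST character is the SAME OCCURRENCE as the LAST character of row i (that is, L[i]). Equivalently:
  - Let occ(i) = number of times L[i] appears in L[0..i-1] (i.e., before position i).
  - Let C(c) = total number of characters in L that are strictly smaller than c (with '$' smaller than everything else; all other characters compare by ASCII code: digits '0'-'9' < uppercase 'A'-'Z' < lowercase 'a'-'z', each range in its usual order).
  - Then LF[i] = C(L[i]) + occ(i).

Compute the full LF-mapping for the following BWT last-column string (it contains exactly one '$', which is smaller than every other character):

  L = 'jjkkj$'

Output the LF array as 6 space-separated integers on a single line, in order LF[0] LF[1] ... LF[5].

Answer: 1 2 4 5 3 0

Derivation:
Char counts: '$':1, 'j':3, 'k':2
C (first-col start): C('$')=0, C('j')=1, C('k')=4
L[0]='j': occ=0, LF[0]=C('j')+0=1+0=1
L[1]='j': occ=1, LF[1]=C('j')+1=1+1=2
L[2]='k': occ=0, LF[2]=C('k')+0=4+0=4
L[3]='k': occ=1, LF[3]=C('k')+1=4+1=5
L[4]='j': occ=2, LF[4]=C('j')+2=1+2=3
L[5]='$': occ=0, LF[5]=C('$')+0=0+0=0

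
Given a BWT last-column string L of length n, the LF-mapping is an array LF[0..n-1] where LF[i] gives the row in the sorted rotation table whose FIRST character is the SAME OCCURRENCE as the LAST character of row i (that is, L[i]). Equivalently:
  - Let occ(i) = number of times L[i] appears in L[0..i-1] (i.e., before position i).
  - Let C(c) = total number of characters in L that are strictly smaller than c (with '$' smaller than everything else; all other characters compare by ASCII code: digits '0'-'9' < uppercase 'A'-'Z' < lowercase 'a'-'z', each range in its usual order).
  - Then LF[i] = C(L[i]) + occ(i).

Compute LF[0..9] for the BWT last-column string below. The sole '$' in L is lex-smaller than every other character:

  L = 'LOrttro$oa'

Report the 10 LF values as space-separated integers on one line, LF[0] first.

Answer: 1 2 6 8 9 7 4 0 5 3

Derivation:
Char counts: '$':1, 'L':1, 'O':1, 'a':1, 'o':2, 'r':2, 't':2
C (first-col start): C('$')=0, C('L')=1, C('O')=2, C('a')=3, C('o')=4, C('r')=6, C('t')=8
L[0]='L': occ=0, LF[0]=C('L')+0=1+0=1
L[1]='O': occ=0, LF[1]=C('O')+0=2+0=2
L[2]='r': occ=0, LF[2]=C('r')+0=6+0=6
L[3]='t': occ=0, LF[3]=C('t')+0=8+0=8
L[4]='t': occ=1, LF[4]=C('t')+1=8+1=9
L[5]='r': occ=1, LF[5]=C('r')+1=6+1=7
L[6]='o': occ=0, LF[6]=C('o')+0=4+0=4
L[7]='$': occ=0, LF[7]=C('$')+0=0+0=0
L[8]='o': occ=1, LF[8]=C('o')+1=4+1=5
L[9]='a': occ=0, LF[9]=C('a')+0=3+0=3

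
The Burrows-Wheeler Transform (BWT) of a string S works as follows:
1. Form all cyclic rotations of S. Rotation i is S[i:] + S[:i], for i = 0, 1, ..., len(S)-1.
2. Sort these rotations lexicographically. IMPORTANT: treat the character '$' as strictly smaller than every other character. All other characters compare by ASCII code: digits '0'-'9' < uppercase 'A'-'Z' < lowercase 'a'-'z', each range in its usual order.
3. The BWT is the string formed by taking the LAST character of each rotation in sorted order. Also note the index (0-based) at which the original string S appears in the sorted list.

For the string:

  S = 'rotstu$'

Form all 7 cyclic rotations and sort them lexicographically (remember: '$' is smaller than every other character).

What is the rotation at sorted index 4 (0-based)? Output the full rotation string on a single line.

All 7 rotations (rotation i = S[i:]+S[:i]):
  rot[0] = rotstu$
  rot[1] = otstu$r
  rot[2] = tstu$ro
  rot[3] = stu$rot
  rot[4] = tu$rots
  rot[5] = u$rotst
  rot[6] = $rotstu
Sorted (with $ < everything):
  sorted[0] = $rotstu
  sorted[1] = otstu$r
  sorted[2] = rotstu$
  sorted[3] = stu$rot
  sorted[4] = tstu$ro
  sorted[5] = tu$rots
  sorted[6] = u$rotst
sorted[4] = tstu$ro

Answer: tstu$ro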